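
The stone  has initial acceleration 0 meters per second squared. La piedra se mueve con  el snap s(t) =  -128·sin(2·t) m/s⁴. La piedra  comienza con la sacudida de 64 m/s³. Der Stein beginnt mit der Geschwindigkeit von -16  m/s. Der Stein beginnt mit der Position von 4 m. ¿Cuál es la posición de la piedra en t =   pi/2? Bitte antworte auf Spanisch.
Para resolver esto, necesitamos tomar 4 antiderivadas de nuestra ecuación del snap s(t) = -128·sin(2·t). Integrando el snap y usando la condición inicial j(0) = 64, obtenemos j(t) = 64·cos(2·t). Integrando la sacudida y usando la condición inicial a(0) = 0, obtenemos a(t) = 32·sin(2·t). La antiderivada de la aceleración es la velocidad. Usando v(0) = -16, obtenemos v(t) = -16·cos(2·t). La antiderivada de la velocidad es la posición. Usando x(0) = 4, obtenemos x(t) = 4 - 8·sin(2·t). Tenemos la posición x(t) = 4 - 8·sin(2·t). Sustituyendo t = pi/2: x(pi/2) = 4.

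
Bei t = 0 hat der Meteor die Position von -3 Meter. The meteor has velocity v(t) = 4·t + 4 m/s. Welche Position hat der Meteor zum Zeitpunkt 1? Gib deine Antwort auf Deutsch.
Wir müssen das Integral unserer Gleichung für die Geschwindigkeit v(t) = 4·t + 4 1-mal finden. Die Stammfunktion von der Geschwindigkeit ist die Position. Mit x(0) = -3 erhalten wir x(t) = 2·t^2 + 4·t - 3. Wir haben die Position x(t) = 2·t^2 + 4·t - 3. Durch Einsetzen von t = 1: x(1) = 3.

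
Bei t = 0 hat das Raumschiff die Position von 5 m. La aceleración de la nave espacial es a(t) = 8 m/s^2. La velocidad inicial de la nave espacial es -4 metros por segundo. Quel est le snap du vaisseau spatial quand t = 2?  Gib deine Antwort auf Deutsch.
Wir müssen unsere Gleichung für die Beschleunigung a(t) = 8 2-mal ableiten. Die Ableitung von der Beschleunigung ergibt den Ruck: j(t) = 0. Mit d/dt von j(t) finden wir s(t) = 0. Aus der Gleichung für den Snap s(t) = 0, setzen wir t = 2 ein und erhalten s = 0.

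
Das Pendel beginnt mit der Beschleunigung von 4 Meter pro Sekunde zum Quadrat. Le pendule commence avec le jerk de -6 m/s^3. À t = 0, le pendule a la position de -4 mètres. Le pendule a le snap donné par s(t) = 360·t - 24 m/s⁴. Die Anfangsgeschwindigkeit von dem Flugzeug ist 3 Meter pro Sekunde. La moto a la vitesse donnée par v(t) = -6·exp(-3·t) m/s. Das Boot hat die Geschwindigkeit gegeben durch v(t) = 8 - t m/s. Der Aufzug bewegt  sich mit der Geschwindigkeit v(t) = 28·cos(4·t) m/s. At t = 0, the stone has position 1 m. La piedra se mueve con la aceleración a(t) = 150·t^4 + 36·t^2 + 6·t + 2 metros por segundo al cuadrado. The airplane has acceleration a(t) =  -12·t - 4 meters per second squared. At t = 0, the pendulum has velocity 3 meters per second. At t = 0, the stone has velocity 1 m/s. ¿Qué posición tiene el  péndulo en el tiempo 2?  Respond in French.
En partant du snap s(t) = 360·t - 24, nous prenons 4 intégrales. La primitive du snap, avec j(0) = -6, donne le jerk: j(t) = 180·t^2 - 24·t - 6. En prenant ∫j(t)dt et en appliquant a(0) = 4, nous trouvons a(t) = 60·t^3 - 12·t^2 - 6·t + 4. La primitive de l'accélération, avec v(0) = 3, donne la vitesse: v(t) = 15·t^4 - 4·t^3 - 3·t^2 + 4·t + 3. L'intégrale de la vitesse, avec x(0) = -4, donne la position: x(t) = 3·t^5 - t^4 - t^3 + 2·t^2 + 3·t - 4. De l'équation de la position x(t) = 3·t^5 - t^4 - t^3 + 2·t^2 + 3·t - 4, nous substituons t = 2 pour obtenir x = 82.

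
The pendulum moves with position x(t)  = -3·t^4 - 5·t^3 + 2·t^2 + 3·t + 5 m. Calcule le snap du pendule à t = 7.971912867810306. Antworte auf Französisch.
En partant de la position x(t) = -3·t^4 - 5·t^3 + 2·t^2 + 3·t + 5, nous prenons 4 dérivées. La dérivée de la position donne la vitesse: v(t) = -12·t^3 - 15·t^2 + 4·t + 3. En prenant d/dt de v(t), nous trouvons a(t) = -36·t^2 - 30·t + 4. En dérivant l'accélération, nous obtenons le jerk: j(t) = -72·t - 30. En prenant d/dt de j(t), nous trouvons s(t) = -72. De l'équation du snap s(t) = -72, nous substituons t = 7.971912867810306 pour obtenir s = -72.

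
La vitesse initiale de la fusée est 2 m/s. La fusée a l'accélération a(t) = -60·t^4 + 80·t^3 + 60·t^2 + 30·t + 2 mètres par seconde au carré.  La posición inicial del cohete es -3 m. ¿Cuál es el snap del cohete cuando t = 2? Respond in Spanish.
Para resolver esto, necesitamos tomar 2 derivadas de nuestra ecuación de la aceleración a(t) = -60·t^4 + 80·t^3 + 60·t^2 + 30·t + 2. Derivando la aceleración, obtenemos la sacudida: j(t) = -240·t^3 + 240·t^2 + 120·t + 30. Tomando d/dt de j(t), encontramos s(t) = -720·t^2 + 480·t + 120. De la ecuación del snap s(t) = -720·t^2 + 480·t + 120, sustituimos t = 2 para obtener s = -1800.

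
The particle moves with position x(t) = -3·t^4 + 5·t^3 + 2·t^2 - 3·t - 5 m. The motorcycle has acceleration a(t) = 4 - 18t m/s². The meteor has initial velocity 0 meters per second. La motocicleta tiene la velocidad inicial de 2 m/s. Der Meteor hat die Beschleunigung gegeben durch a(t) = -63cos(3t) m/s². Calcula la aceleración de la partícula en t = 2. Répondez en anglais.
Starting from position x(t) = -3·t^4 + 5·t^3 + 2·t^2 - 3·t - 5, we take 2 derivatives. Differentiating position, we get velocity: v(t) = -12·t^3 + 15·t^2 + 4·t - 3. Taking d/dt of v(t), we find a(t) = -36·t^2 + 30·t + 4. Using a(t) = -36·t^2 + 30·t + 4 and substituting t = 2, we find a = -80.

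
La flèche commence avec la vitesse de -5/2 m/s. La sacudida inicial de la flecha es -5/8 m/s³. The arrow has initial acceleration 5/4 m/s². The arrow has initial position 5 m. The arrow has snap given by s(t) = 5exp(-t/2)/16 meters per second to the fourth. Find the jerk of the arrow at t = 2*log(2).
We need to integrate our snap equation s(t) = 5·exp(-t/2)/16 1 time. The integral of snap is jerk. Using j(0) = -5/8, we get j(t) = -5·exp(-t/2)/8. We have jerk j(t) = -5·exp(-t/2)/8. Substituting t = 2*log(2): j(2*log(2)) = -5/16.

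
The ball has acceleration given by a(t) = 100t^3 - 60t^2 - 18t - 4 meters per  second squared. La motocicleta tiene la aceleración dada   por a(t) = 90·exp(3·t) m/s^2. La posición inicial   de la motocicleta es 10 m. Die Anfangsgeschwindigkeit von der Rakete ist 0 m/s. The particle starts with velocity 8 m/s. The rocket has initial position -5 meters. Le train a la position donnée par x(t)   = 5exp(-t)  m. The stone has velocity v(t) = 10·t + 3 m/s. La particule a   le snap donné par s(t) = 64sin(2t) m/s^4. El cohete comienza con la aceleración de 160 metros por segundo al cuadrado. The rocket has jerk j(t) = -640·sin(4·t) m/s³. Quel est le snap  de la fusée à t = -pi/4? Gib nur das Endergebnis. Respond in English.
The snap at t = -pi/4 is s = 2560.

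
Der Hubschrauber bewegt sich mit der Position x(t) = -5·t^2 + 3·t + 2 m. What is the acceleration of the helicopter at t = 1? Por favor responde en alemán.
Wir müssen unsere Gleichung für die Position x(t) = -5·t^2 + 3·t + 2 2-mal ableiten. Durch Ableiten von der Position erhalten wir die Geschwindigkeit: v(t) = 3 - 10·t. Die Ableitung von der Geschwindigkeit ergibt die Beschleunigung: a(t) = -10. Mit a(t) = -10 und Einsetzen von t = 1, finden wir a = -10.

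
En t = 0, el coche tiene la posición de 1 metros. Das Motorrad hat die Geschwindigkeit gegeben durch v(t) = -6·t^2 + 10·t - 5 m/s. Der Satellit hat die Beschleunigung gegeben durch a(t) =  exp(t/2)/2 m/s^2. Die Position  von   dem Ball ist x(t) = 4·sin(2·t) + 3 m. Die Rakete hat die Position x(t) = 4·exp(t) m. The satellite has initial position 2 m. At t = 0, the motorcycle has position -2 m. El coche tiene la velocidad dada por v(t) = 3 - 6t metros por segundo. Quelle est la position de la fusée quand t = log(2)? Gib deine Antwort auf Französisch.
Nous avons la position x(t) = 4·exp(t). En substituant t = log(2): x(log(2)) = 8.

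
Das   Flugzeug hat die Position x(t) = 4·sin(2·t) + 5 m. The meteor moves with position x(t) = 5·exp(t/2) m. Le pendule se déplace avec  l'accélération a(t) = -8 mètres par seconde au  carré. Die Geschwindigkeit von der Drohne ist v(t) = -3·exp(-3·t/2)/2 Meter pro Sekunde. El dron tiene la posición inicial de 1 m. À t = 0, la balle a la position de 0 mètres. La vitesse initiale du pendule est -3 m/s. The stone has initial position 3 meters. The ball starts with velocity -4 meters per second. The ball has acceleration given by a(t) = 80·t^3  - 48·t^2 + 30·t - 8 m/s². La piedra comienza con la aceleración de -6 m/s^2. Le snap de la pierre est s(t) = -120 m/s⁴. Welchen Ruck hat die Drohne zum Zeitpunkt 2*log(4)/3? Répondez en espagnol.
Debemos derivar nuestra ecuación de la velocidad v(t) = -3·exp(-3·t/2)/2 2 veces. Tomando d/dt de v(t), encontramos a(t) = 9·exp(-3·t/2)/4. La derivada de la aceleración da la sacudida: j(t) = -27·exp(-3·t/2)/8. Usando j(t) = -27·exp(-3·t/2)/8 y sustituyendo t = 2*log(4)/3, encontramos j = -27/32.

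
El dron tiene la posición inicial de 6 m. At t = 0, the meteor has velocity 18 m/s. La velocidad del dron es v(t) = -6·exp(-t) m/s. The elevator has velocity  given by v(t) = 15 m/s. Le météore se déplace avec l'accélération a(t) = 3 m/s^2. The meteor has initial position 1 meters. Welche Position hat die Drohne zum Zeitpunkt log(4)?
Wir müssen das Integral unserer Gleichung für die Geschwindigkeit v(t) = -6·exp(-t) 1-mal finden. Die Stammfunktion von der Geschwindigkeit, mit x(0) = 6, ergibt die Position: x(t) = 6·exp(-t). Aus der Gleichung für die Position x(t) = 6·exp(-t), setzen wir t = log(4) ein und erhalten x = 3/2.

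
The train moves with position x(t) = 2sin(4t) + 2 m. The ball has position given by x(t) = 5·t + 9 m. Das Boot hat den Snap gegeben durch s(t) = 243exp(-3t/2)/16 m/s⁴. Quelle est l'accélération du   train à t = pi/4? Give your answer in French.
Nous devons dériver notre équation de la position x(t) = 2·sin(4·t) + 2 2 fois. En dérivant la position, nous obtenons la vitesse: v(t) = 8·cos(4·t). En dérivant la vitesse, nous obtenons l'accélération: a(t) = -32·sin(4·t). De l'équation de l'accélération a(t) = -32·sin(4·t), nous substituons t = pi/4 pour obtenir a = 0.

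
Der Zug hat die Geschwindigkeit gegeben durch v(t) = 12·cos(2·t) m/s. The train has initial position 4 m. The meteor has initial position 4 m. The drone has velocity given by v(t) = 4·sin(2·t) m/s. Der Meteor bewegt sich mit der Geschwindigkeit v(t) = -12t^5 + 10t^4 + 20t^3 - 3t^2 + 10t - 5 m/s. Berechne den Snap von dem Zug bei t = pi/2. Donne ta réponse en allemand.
Wir müssen unsere Gleichung für die Geschwindigkeit v(t) = 12·cos(2·t) 3-mal ableiten. Durch Ableiten von der Geschwindigkeit erhalten wir die Beschleunigung: a(t) = -24·sin(2·t). Die Ableitung von der Beschleunigung ergibt den Ruck: j(t) = -48·cos(2·t). Die Ableitung von dem Ruck ergibt den Snap: s(t) = 96·sin(2·t). Aus der Gleichung für den Snap s(t) = 96·sin(2·t), setzen wir t = pi/2 ein und erhalten s = 0.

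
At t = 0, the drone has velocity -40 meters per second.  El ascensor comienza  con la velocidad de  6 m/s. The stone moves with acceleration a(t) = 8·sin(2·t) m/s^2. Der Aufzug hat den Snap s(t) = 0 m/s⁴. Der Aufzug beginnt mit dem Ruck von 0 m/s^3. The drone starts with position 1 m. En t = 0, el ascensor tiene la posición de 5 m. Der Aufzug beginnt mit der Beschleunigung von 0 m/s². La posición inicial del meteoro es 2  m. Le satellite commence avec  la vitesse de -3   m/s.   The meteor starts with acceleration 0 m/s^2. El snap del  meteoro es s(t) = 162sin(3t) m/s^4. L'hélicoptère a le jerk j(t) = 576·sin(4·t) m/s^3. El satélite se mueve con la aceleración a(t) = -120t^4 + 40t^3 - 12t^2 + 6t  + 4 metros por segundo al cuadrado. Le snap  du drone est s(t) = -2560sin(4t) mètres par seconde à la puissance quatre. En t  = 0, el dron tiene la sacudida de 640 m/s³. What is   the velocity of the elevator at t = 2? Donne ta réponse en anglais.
To find the answer, we compute 3 integrals of s(t) = 0. Taking ∫s(t)dt and applying j(0) = 0, we find j(t) = 0. Taking ∫j(t)dt and applying a(0) = 0, we find a(t) = 0. Taking ∫a(t)dt and applying v(0) = 6, we find v(t) = 6. From the given velocity equation v(t) = 6, we substitute t = 2 to get v = 6.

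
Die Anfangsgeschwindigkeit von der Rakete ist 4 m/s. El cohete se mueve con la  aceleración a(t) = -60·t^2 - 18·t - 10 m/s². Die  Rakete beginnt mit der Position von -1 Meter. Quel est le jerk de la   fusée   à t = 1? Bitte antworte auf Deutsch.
Um dies zu lösen, müssen wir 1 Ableitung unserer Gleichung für die Beschleunigung a(t) = -60·t^2 - 18·t - 10 nehmen. Durch Ableiten von der Beschleunigung erhalten wir den Ruck: j(t) = -120·t - 18. Aus der Gleichung für den Ruck j(t) = -120·t - 18, setzen wir t = 1 ein und erhalten j = -138.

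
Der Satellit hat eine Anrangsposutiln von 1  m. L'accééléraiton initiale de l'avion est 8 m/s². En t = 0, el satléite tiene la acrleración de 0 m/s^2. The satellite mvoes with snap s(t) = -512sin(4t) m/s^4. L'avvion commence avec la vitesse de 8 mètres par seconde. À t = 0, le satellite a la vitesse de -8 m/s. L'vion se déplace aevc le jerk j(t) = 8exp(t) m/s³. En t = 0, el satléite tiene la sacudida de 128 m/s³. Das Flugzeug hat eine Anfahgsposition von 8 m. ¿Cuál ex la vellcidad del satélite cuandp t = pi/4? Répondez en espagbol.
Debemos encontrar la integral de nuestra ecuación del snap s(t) = -512·sin(4·t) 3 veces. Integrando el snap y usando la condición inicial j(0) = 128, obtenemos j(t) = 128·cos(4·t). Integrando la sacudida y usando la condición inicial a(0) = 0, obtenemos a(t) = 32·sin(4·t). La integral de la aceleración es la velocidad. Usando v(0) = -8, obtenemos v(t) = -8·cos(4·t). Tenemos la velocidad v(t) = -8·cos(4·t). Sustituyendo t = pi/4: v(pi/4) = 8.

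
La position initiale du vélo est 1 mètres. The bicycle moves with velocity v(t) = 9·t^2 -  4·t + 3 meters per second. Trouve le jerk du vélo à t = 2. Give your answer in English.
Starting from velocity v(t) = 9·t^2 - 4·t + 3, we take 2 derivatives. The derivative of velocity gives acceleration: a(t) = 18·t - 4. The derivative of acceleration gives jerk: j(t) = 18. From the given jerk equation j(t) = 18, we substitute t = 2 to get j = 18.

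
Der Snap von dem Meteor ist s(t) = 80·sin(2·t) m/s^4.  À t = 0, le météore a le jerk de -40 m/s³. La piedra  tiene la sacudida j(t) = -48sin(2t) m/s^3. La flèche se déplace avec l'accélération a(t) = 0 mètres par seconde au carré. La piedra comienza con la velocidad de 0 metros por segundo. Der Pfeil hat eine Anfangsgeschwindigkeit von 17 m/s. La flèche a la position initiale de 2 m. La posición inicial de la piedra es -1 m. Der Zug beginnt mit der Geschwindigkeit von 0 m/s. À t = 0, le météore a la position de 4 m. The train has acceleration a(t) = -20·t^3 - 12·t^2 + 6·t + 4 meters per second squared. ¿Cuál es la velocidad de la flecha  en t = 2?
Necesitamos integrar nuestra ecuación de la aceleración a(t) = 0 1 vez. Integrando la aceleración y usando la condición inicial v(0) = 17, obtenemos v(t) = 17. Tenemos la velocidad v(t) = 17. Sustituyendo t = 2: v(2) = 17.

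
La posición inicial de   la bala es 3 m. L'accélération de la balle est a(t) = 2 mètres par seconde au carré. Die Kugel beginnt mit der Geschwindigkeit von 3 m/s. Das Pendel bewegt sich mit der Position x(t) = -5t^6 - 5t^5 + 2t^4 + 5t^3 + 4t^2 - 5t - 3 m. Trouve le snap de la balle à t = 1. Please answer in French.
Nous devons dériver notre équation de l'accélération a(t) = 2 2 fois. La dérivée de l'accélération donne le jerk: j(t) = 0. La dérivée du jerk donne le snap: s(t) = 0. En utilisant s(t) = 0 et en substituant t = 1, nous trouvons s = 0.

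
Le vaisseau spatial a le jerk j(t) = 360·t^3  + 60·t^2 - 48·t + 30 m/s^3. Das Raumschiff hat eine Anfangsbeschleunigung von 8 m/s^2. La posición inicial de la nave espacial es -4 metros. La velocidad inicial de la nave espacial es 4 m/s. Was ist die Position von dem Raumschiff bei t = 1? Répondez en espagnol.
Debemos encontrar la integral de nuestra ecuación de la sacudida j(t) = 360·t^3 + 60·t^2 - 48·t + 30 3 veces. La antiderivada de la sacudida, con a(0) = 8, da la aceleración: a(t) = 90·t^4 + 20·t^3 - 24·t^2 + 30·t + 8. La integral de la aceleración es la velocidad. Usando v(0) = 4, obtenemos v(t) = 18·t^5 + 5·t^4 - 8·t^3 + 15·t^2 + 8·t + 4. La integral de la velocidad, con x(0) = -4, da la posición: x(t) = 3·t^6 + t^5 - 2·t^4 + 5·t^3 + 4·t^2 + 4·t - 4. Tenemos la posición x(t) = 3·t^6 + t^5 - 2·t^4 + 5·t^3 + 4·t^2 + 4·t - 4. Sustituyendo t = 1: x(1) = 11.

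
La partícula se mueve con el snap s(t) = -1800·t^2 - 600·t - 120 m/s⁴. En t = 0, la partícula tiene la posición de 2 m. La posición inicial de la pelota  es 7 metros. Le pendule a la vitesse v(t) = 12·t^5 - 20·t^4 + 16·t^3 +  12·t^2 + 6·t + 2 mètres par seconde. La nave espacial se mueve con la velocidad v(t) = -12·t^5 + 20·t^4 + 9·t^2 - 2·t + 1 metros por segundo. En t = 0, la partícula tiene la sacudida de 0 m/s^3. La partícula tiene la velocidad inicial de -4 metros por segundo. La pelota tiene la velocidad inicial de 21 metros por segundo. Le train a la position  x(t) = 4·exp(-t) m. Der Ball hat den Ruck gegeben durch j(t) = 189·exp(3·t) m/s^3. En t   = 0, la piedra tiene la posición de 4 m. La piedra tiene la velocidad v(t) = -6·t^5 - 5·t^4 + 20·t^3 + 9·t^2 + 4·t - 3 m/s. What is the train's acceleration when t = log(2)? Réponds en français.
Pour résoudre ceci, nous devons prendre 2 dérivées de notre équation de la position x(t) = 4·exp(-t). En prenant d/dt de x(t), nous trouvons v(t) = -4·exp(-t). En dérivant la vitesse, nous obtenons l'accélération: a(t) = 4·exp(-t). De l'équation de l'accélération a(t) = 4·exp(-t), nous substituons t = log(2) pour obtenir a = 2.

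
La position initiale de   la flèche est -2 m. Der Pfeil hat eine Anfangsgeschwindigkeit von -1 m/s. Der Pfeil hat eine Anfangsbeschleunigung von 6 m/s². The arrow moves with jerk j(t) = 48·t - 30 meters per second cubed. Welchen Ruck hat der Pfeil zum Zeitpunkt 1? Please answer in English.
Using j(t) = 48·t - 30 and substituting t = 1, we find j = 18.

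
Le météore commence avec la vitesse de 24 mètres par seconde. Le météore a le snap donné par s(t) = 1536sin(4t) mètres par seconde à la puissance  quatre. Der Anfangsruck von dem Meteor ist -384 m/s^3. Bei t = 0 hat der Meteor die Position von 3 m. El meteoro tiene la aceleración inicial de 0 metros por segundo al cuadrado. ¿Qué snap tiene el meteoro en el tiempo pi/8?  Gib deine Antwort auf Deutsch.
Wir haben den Snap s(t) = 1536·sin(4·t). Durch Einsetzen von t = pi/8: s(pi/8) = 1536.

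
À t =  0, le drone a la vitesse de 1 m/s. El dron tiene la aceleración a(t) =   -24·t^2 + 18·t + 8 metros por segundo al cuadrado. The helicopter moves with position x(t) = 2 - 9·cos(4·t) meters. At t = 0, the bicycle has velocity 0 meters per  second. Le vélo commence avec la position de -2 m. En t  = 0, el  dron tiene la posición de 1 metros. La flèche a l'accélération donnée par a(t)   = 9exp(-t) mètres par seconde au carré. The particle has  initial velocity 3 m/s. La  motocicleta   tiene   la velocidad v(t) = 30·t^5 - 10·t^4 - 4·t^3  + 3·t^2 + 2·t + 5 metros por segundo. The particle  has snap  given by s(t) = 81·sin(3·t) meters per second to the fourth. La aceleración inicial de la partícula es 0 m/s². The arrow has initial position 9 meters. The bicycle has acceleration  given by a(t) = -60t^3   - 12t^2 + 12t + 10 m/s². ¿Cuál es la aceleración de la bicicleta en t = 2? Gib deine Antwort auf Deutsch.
Aus der Gleichung für die Beschleunigung a(t) = -60·t^3 - 12·t^2 + 12·t + 10, setzen wir t = 2 ein und erhalten a = -494.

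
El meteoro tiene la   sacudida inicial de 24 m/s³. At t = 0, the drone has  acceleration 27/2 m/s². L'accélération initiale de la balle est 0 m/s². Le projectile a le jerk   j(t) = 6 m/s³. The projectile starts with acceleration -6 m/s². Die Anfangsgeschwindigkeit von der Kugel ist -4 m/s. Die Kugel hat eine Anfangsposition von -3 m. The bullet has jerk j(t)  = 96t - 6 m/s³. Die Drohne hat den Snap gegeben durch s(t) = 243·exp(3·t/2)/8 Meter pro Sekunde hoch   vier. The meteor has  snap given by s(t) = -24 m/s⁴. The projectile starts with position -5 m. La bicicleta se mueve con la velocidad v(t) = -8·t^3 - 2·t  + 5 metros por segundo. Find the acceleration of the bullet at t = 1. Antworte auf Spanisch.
Necesitamos integrar nuestra ecuación de la sacudida j(t) = 96·t - 6 1 vez. La integral de la sacudida, con a(0) = 0, da la aceleración: a(t) = 6·t·(8·t - 1). Tenemos la aceleración a(t) = 6·t·(8·t - 1). Sustituyendo t = 1: a(1) = 42.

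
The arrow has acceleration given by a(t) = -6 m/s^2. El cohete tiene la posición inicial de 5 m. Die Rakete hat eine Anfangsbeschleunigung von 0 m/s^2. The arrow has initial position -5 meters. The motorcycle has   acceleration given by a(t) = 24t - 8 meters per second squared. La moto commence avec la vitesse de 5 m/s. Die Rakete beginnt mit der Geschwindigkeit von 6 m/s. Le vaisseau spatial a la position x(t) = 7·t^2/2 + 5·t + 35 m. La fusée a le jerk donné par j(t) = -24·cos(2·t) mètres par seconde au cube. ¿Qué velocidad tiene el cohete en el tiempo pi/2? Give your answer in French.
Nous devons intégrer notre équation du jerk j(t) = -24·cos(2·t) 2 fois. L'intégrale du jerk, avec a(0) = 0, donne l'accélération: a(t) = -12·sin(2·t). La primitive de l'accélération est la vitesse. En utilisant v(0) = 6, nous obtenons v(t) = 6·cos(2·t). Nous avons la vitesse v(t) = 6·cos(2·t). En substituant t = pi/2: v(pi/2) = -6.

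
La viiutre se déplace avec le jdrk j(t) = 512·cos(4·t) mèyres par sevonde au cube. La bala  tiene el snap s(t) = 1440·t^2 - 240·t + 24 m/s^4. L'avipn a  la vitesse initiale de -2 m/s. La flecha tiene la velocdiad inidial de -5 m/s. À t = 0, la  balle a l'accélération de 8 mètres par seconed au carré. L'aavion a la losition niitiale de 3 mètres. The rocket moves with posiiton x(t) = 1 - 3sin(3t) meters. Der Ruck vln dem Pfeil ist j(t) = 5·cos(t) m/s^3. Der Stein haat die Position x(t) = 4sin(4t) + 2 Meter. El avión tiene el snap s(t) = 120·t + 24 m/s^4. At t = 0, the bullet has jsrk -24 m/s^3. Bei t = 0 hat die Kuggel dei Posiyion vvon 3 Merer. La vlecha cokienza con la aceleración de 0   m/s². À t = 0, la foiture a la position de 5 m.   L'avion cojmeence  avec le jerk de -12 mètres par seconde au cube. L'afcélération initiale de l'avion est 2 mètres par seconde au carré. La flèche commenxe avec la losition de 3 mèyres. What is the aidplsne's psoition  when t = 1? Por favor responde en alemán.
Wir müssen die Stammfunktion unserer Gleichung für den Snap s(t) = 120·t + 24 4-mal finden. Mit ∫s(t)dt und Anwendung von j(0) = -12, finden wir j(t) = 60·t^2 + 24·t - 12. Das Integral von dem Ruck ist die Beschleunigung. Mit a(0) = 2 erhalten wir a(t) = 20·t^3 + 12·t^2 - 12·t + 2. Mit ∫a(t)dt und Anwendung von v(0) = -2, finden wir v(t) = 5·t^4 + 4·t^3 - 6·t^2 + 2·t - 2. Mit ∫v(t)dt und Anwendung von x(0) = 3, finden wir x(t) = t^5 + t^4 - 2·t^3 + t^2 - 2·t + 3. Mit x(t) = t^5 + t^4 - 2·t^3 + t^2 - 2·t + 3 und Einsetzen von t = 1, finden wir x = 2.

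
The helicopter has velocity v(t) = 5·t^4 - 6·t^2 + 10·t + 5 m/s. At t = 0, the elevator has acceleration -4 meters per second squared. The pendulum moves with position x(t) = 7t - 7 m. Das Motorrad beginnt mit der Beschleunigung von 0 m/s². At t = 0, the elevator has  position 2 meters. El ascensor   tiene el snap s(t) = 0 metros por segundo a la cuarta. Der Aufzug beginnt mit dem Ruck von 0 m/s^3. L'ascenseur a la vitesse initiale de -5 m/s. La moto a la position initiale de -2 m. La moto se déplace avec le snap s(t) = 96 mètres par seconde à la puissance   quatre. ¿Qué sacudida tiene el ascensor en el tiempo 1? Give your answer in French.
Pour résoudre ceci, nous devons prendre 1 intégrale de notre équation du snap s(t) = 0. En prenant ∫s(t)dt et en appliquant j(0) = 0, nous trouvons j(t) = 0. En utilisant j(t) = 0 et en substituant t = 1, nous trouvons j = 0.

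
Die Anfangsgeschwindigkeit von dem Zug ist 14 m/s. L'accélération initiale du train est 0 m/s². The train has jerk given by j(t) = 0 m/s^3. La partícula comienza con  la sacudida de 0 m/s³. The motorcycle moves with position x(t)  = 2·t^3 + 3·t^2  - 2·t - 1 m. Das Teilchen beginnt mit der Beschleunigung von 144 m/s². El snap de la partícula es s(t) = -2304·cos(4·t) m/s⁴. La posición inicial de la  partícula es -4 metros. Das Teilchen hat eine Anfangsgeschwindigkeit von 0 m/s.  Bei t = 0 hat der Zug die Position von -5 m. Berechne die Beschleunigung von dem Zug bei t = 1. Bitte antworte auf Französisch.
Pour résoudre ceci, nous devons prendre 1 intégrale de notre équation du jerk j(t) = 0. En intégrant le jerk et en utilisant la condition initiale a(0) = 0, nous obtenons a(t) = 0. En utilisant a(t) = 0 et en substituant t = 1, nous trouvons a = 0.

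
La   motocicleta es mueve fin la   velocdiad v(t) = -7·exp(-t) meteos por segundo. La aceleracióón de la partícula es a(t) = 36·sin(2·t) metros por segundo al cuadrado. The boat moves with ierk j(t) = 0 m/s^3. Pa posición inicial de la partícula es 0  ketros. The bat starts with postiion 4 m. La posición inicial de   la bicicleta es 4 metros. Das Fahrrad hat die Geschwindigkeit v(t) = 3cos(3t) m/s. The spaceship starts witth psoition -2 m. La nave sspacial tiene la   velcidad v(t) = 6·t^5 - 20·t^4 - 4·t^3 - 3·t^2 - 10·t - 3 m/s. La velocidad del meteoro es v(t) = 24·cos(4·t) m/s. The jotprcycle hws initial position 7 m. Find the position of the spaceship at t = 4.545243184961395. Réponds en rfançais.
Pour résoudre ceci, nous devons prendre 1 primitive de notre équation de la vitesse v(t) = 6·t^5 - 20·t^4 - 4·t^3 - 3·t^2 - 10·t - 3. En intégrant la vitesse et en utilisant la condition initiale x(0) = -2, nous obtenons x(t) = t^6 - 4·t^5 - t^4 - t^3 - 5·t^2 - 3·t - 2. Nous avons la position x(t) = t^6 - 4·t^5 - t^4 - t^3 - 5·t^2 - 3·t - 2. En substituant t = 4.545243184961395: x(4.545243184961395) = 418.095372411826.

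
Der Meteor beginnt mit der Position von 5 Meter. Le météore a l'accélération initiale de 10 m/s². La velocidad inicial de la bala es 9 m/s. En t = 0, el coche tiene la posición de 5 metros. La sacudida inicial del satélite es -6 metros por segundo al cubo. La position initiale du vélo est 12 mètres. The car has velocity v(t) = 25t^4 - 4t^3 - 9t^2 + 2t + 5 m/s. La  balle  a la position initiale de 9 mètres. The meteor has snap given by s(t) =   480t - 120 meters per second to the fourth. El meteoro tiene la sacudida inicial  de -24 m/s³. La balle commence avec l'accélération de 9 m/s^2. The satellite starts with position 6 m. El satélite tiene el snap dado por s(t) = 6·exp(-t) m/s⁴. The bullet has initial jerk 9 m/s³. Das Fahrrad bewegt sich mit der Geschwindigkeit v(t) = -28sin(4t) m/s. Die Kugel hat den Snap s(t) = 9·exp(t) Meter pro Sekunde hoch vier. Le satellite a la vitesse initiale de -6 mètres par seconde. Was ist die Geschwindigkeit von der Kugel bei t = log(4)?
Wir müssen unsere Gleichung für den Snap s(t) = 9·exp(t) 3-mal integrieren. Mit ∫s(t)dt und Anwendung von j(0) = 9, finden wir j(t) = 9·exp(t). Das Integral von dem Ruck ist die Beschleunigung. Mit a(0) = 9 erhalten wir a(t) = 9·exp(t). Das Integral von der Beschleunigung, mit v(0) = 9, ergibt die Geschwindigkeit: v(t) = 9·exp(t). Mit v(t) = 9·exp(t) und Einsetzen von t = log(4), finden wir v = 36.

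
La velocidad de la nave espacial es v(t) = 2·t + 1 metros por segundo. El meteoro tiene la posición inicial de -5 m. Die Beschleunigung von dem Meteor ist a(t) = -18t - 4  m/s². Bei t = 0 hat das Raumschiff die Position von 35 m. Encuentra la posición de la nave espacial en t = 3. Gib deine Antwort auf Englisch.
We need to integrate our velocity equation v(t) = 2·t + 1 1 time. Taking ∫v(t)dt and applying x(0) = 35, we find x(t) = t^2 + t + 35. From the given position equation x(t) = t^2 + t + 35, we substitute t = 3 to get x = 47.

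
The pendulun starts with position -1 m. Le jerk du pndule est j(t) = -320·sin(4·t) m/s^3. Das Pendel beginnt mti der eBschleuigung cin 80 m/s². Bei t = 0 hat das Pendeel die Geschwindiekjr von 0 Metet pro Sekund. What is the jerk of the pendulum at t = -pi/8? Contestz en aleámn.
Wir haben den Ruck j(t) = -320·sin(4·t). Durch Einsetzen von t = -pi/8: j(-pi/8) = 320.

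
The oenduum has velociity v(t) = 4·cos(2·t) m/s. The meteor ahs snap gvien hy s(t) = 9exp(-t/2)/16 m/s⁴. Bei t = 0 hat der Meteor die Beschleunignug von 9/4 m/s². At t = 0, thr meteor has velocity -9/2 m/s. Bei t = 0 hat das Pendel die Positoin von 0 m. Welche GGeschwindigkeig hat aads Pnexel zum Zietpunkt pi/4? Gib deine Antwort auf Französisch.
En utilisant v(t) = 4·cos(2·t) et en substituant t = pi/4, nous trouvons v = 0.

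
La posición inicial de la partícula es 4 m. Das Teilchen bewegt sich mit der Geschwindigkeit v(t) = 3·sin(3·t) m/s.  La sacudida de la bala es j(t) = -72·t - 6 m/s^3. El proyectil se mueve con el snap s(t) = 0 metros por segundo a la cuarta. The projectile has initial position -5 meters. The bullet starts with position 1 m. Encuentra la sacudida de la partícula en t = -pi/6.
Partiendo de la velocidad v(t) = 3·sin(3·t), tomamos 2 derivadas. La derivada de la velocidad da la aceleración: a(t) = 9·cos(3·t). La derivada de la aceleración da la sacudida: j(t) = -27·sin(3·t). De la ecuación de la sacudida j(t) = -27·sin(3·t), sustituimos t = -pi/6 para obtener j = 27.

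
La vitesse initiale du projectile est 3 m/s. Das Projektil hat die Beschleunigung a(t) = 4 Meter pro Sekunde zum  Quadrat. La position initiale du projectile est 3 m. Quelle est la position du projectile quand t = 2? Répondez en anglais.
To solve this, we need to take 2 integrals of our acceleration equation a(t) = 4. The integral of acceleration is velocity. Using v(0) = 3, we get v(t) = 4·t + 3. Finding the antiderivative of v(t) and using x(0) = 3: x(t) = 2·t^2 + 3·t + 3. From the given position equation x(t) = 2·t^2 + 3·t + 3, we substitute t = 2 to get x = 17.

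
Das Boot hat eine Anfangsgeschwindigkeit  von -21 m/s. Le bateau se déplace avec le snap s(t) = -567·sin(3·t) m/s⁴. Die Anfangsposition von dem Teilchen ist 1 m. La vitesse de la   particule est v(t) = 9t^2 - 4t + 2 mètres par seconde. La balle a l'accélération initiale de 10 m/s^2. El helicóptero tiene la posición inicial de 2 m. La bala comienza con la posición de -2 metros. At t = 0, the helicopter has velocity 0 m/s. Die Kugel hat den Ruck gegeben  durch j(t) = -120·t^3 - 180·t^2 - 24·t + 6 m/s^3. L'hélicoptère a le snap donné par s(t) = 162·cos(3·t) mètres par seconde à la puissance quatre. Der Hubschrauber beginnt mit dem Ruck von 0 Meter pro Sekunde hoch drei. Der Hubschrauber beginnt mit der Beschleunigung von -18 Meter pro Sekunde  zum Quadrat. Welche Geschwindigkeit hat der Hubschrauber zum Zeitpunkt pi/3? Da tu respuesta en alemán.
Wir müssen unsere Gleichung für den Snap s(t) = 162·cos(3·t) 3-mal integrieren. Mit ∫s(t)dt und Anwendung von j(0) = 0, finden wir j(t) = 54·sin(3·t). Das Integral von dem Ruck, mit a(0) = -18, ergibt die Beschleunigung: a(t) = -18·cos(3·t). Durch Integration von der Beschleunigung und Verwendung der Anfangsbedingung v(0) = 0, erhalten wir v(t) = -6·sin(3·t). Wir haben die Geschwindigkeit v(t) = -6·sin(3·t). Durch Einsetzen von t = pi/3: v(pi/3) = 0.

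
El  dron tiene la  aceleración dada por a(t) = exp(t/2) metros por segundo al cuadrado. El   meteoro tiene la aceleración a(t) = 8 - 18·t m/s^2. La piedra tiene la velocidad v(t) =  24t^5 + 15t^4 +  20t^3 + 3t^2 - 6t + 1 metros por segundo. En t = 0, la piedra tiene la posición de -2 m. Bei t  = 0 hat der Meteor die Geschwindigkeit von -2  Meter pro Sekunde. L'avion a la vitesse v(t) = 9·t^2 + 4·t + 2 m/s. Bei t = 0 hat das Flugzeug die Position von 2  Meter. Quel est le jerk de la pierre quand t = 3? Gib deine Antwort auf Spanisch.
Partiendo de la velocidad v(t) = 24·t^5 + 15·t^4 + 20·t^3 + 3·t^2 - 6·t + 1, tomamos 2 derivadas. Derivando la velocidad, obtenemos la aceleración: a(t) = 120·t^4 + 60·t^3 + 60·t^2 + 6·t - 6. Derivando la aceleración, obtenemos la sacudida: j(t) = 480·t^3 + 180·t^2 + 120·t + 6. De la ecuación de la sacudida j(t) = 480·t^3 + 180·t^2 + 120·t + 6, sustituimos t = 3 para obtener j = 14946.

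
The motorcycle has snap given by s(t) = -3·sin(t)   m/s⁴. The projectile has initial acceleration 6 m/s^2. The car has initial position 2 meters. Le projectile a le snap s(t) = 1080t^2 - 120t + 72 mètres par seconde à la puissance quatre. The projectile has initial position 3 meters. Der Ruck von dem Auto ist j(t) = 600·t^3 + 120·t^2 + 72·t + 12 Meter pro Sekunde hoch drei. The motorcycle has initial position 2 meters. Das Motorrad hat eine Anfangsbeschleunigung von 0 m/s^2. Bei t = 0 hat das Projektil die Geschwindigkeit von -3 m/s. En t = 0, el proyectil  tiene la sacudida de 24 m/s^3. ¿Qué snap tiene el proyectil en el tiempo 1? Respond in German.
Aus der Gleichung für den Snap s(t) = 1080·t^2 - 120·t + 72, setzen wir t = 1 ein und erhalten s = 1032.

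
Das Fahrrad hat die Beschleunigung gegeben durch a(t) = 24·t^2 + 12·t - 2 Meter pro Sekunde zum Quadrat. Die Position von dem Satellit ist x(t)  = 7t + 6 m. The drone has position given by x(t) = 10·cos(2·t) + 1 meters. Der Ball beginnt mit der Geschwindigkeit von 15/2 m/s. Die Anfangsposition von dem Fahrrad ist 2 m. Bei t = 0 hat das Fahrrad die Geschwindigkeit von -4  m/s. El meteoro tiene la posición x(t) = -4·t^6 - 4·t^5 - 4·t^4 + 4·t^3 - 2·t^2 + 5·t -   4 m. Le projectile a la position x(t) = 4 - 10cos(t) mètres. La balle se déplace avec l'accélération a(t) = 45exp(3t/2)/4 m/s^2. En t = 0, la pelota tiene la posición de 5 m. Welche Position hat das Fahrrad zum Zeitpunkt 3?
Wir müssen die Stammfunktion unserer Gleichung für die Beschleunigung a(t) = 24·t^2 + 12·t - 2 2-mal finden. Das Integral von der Beschleunigung, mit v(0) = -4, ergibt die Geschwindigkeit: v(t) = 8·t^3 + 6·t^2 - 2·t - 4. Mit ∫v(t)dt und Anwendung von x(0) = 2, finden wir x(t) = 2·t^4 + 2·t^3 - t^2 - 4·t + 2. Aus der Gleichung für die Position x(t) = 2·t^4 + 2·t^3 - t^2 - 4·t + 2, setzen wir t = 3 ein und erhalten x = 197.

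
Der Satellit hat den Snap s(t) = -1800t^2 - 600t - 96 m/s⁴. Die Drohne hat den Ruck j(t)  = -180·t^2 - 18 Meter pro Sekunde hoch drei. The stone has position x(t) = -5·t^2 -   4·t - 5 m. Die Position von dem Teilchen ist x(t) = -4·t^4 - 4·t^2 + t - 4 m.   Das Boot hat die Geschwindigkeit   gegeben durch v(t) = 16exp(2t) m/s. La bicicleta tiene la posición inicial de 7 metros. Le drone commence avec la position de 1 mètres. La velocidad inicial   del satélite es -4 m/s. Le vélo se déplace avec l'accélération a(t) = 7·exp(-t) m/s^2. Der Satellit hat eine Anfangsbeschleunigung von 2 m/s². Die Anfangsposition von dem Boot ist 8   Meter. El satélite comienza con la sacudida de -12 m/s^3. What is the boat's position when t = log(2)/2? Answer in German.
Um dies zu lösen, müssen wir 1 Integral unserer Gleichung für die Geschwindigkeit v(t) = 16·exp(2·t) finden. Das Integral von der Geschwindigkeit ist die Position. Mit x(0) = 8 erhalten wir x(t) = 8·exp(2·t). Aus der Gleichung für die Position x(t) = 8·exp(2·t), setzen wir t = log(2)/2 ein und erhalten x = 16.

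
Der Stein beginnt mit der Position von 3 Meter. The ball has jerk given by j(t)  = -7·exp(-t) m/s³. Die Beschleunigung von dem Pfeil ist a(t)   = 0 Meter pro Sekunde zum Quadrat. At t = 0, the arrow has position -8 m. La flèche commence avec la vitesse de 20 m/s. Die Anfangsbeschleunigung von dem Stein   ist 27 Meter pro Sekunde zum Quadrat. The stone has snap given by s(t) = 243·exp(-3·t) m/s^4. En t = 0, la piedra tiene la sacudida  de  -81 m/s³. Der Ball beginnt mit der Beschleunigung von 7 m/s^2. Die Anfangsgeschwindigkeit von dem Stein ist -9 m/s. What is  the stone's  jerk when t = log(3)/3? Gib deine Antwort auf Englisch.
We need to integrate our snap equation s(t) = 243·exp(-3·t) 1 time. The antiderivative of snap is jerk. Using j(0) = -81, we get j(t) = -81·exp(-3·t). We have jerk j(t) = -81·exp(-3·t). Substituting t = log(3)/3: j(log(3)/3) = -27.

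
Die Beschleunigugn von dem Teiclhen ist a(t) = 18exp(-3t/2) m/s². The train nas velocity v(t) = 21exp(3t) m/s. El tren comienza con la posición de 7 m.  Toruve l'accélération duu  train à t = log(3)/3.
Pour résoudre ceci, nous devons prendre 1 dérivée de notre équation de la vitesse v(t) = 21·exp(3·t). En dérivant la vitesse, nous obtenons l'accélération: a(t) = 63·exp(3·t). En utilisant a(t) = 63·exp(3·t) et en substituant t = log(3)/3, nous trouvons a = 189.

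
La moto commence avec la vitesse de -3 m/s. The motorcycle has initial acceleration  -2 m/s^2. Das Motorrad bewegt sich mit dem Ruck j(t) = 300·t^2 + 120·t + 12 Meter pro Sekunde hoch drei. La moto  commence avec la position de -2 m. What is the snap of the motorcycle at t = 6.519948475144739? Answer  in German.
Ausgehend von dem Ruck j(t) = 300·t^2 + 120·t + 12, nehmen wir 1 Ableitung. Mit d/dt von j(t) finden wir s(t) = 600·t + 120. Aus der Gleichung für den Snap s(t) = 600·t + 120, setzen wir t = 6.519948475144739 ein und erhalten s = 4031.96908508684.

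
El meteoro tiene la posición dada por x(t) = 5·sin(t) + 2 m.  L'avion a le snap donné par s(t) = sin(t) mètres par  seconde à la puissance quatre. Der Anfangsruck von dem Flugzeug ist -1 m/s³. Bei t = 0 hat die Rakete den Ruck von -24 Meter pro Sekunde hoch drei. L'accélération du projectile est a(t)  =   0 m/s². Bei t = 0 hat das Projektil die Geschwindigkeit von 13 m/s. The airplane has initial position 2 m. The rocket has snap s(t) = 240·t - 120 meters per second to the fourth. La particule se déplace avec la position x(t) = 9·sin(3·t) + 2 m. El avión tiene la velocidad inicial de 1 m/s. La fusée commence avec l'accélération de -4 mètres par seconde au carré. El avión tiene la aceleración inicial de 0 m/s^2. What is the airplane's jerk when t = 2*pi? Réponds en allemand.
Ausgehend von dem Snap s(t) = sin(t), nehmen wir 1 Integral. Durch Integration von dem Snap und Verwendung der Anfangsbedingung j(0) = -1, erhalten wir j(t) = -cos(t). Aus der Gleichung für den Ruck j(t) = -cos(t), setzen wir t = 2*pi ein und erhalten j = -1.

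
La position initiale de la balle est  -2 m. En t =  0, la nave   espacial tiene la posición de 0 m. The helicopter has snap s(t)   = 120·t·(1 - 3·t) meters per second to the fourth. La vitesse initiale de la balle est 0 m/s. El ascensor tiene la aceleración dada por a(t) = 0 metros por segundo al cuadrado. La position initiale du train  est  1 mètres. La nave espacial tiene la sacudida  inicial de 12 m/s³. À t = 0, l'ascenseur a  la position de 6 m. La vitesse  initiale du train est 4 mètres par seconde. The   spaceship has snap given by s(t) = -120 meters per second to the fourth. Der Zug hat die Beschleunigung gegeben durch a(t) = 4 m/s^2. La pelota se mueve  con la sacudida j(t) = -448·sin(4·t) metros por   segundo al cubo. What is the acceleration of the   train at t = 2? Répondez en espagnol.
De la ecuación de la aceleración a(t) = 4, sustituimos t = 2 para obtener a = 4.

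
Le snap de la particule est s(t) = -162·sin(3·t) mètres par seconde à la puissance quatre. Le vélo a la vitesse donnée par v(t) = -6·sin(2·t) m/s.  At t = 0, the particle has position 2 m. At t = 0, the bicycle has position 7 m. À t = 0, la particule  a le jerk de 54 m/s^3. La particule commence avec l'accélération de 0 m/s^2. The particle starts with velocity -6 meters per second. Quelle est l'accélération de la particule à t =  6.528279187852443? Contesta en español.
Necesitamos integrar nuestra ecuación del snap s(t) = -162·sin(3·t) 2 veces. La antiderivada del snap es la sacudida. Usando j(0) = 54, obtenemos j(t) = 54·cos(3·t). La antiderivada de la sacudida, con a(0) = 0, da la aceleración: a(t) = 18·sin(3·t). Usando a(t) = 18·sin(3·t) y sustituyendo t = 6.528279187852443, encontramos a = 12.0743290754952.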